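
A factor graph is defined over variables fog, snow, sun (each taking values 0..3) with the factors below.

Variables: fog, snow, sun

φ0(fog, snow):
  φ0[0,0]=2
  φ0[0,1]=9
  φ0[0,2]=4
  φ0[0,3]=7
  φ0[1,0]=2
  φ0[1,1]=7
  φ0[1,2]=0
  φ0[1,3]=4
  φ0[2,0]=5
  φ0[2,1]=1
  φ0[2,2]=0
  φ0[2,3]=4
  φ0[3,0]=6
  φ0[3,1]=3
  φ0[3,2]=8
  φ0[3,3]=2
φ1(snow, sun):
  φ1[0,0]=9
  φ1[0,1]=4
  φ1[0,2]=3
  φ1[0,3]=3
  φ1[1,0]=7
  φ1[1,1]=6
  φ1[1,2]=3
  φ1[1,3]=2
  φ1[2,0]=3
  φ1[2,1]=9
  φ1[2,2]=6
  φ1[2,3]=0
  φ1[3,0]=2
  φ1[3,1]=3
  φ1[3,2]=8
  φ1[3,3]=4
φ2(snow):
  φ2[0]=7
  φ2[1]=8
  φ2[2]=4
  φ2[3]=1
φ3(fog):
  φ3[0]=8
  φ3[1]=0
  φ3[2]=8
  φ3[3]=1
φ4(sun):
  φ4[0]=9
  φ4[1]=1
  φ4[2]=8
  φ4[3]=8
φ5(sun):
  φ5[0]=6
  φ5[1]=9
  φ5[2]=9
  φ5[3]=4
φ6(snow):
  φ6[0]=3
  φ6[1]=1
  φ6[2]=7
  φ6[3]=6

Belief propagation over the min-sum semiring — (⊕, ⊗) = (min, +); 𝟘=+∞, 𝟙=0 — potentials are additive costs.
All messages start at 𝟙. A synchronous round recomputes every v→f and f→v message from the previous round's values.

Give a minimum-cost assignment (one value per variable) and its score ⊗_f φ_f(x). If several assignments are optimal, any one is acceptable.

assignment: (fog=1, snow=2, sun=3); score = 23

init: all messages = 𝟙 over 4 values
r1 m[φ0→fog] = [2, 0, 0, 2]
r1 m[φ0→snow] = [2, 1, 0, 2]
r1 m[φ1→snow] = [3, 2, 0, 2]
r1 m[φ1→sun] = [2, 3, 3, 0]
r1 m[φ2→snow] = [7, 8, 4, 1]
r1 m[φ3→fog] = [8, 0, 8, 1]
r1 m[φ4→sun] = [9, 1, 8, 8]
r1 m[φ5→sun] = [6, 9, 9, 4]
r1 m[φ6→snow] = [3, 1, 7, 6]
r1 m[fog→φ0] = [0, 0, 0, 0]
r1 m[fog→φ3] = [0, 0, 0, 0]
r1 m[snow→φ0] = [0, 0, 0, 0]
r1 m[snow→φ1] = [0, 0, 0, 0]
r1 m[snow→φ2] = [0, 0, 0, 0]
r1 m[snow→φ6] = [0, 0, 0, 0]
r1 m[sun→φ1] = [0, 0, 0, 0]
r1 m[sun→φ4] = [0, 0, 0, 0]
r1 m[sun→φ5] = [0, 0, 0, 0]
r2 m[φ0→fog] = [2, 0, 0, 2]
r2 m[φ0→snow] = [2, 1, 0, 2]
r2 m[φ1→snow] = [3, 2, 0, 2]
r2 m[φ1→sun] = [2, 3, 3, 0]
r2 m[φ2→snow] = [7, 8, 4, 1]
r2 m[φ3→fog] = [8, 0, 8, 1]
r2 m[φ4→sun] = [9, 1, 8, 8]
r2 m[φ5→sun] = [6, 9, 9, 4]
r2 m[φ6→snow] = [3, 1, 7, 6]
r2 m[fog→φ0] = [8, 0, 8, 1]
r2 m[fog→φ3] = [2, 0, 0, 2]
r2 m[snow→φ0] = [13, 11, 11, 9]
r2 m[snow→φ1] = [12, 10, 11, 9]
r2 m[snow→φ2] = [8, 4, 7, 10]
r2 m[snow→φ6] = [12, 11, 4, 5]
r2 m[sun→φ1] = [15, 10, 17, 12]
r2 m[sun→φ4] = [8, 12, 12, 4]
r2 m[sun→φ5] = [11, 4, 11, 8]
r3 m[φ0→fog] = [15, 11, 11, 11]
r3 m[φ0→snow] = [2, 4, 0, 3]
r3 m[φ1→snow] = [14, 14, 12, 13]
r3 m[φ1→sun] = [11, 12, 13, 11]
r3 m[φ2→snow] = [7, 8, 4, 1]
r3 m[φ3→fog] = [8, 0, 8, 1]
r3 m[φ4→sun] = [9, 1, 8, 8]
r3 m[φ5→sun] = [6, 9, 9, 4]
r3 m[φ6→snow] = [3, 1, 7, 6]
r3 m[fog→φ0] = [8, 0, 8, 1]
r3 m[fog→φ3] = [2, 0, 0, 2]
r3 m[snow→φ0] = [13, 11, 11, 9]
r3 m[snow→φ1] = [12, 10, 11, 9]
r3 m[snow→φ2] = [8, 4, 7, 10]
r3 m[snow→φ6] = [12, 11, 4, 5]
r3 m[sun→φ1] = [15, 10, 17, 12]
r3 m[sun→φ4] = [8, 12, 12, 4]
r3 m[sun→φ5] = [11, 4, 11, 8]
r4 m[φ0→fog] = [15, 11, 11, 11]
r4 m[φ0→snow] = [2, 4, 0, 3]
r4 m[φ1→snow] = [14, 14, 12, 13]
r4 m[φ1→sun] = [11, 12, 13, 11]
r4 m[φ2→snow] = [7, 8, 4, 1]
r4 m[φ3→fog] = [8, 0, 8, 1]
r4 m[φ4→sun] = [9, 1, 8, 8]
r4 m[φ5→sun] = [6, 9, 9, 4]
r4 m[φ6→snow] = [3, 1, 7, 6]
r4 m[fog→φ0] = [8, 0, 8, 1]
r4 m[fog→φ3] = [15, 11, 11, 11]
r4 m[snow→φ0] = [24, 23, 23, 20]
r4 m[snow→φ1] = [12, 13, 11, 10]
r4 m[snow→φ2] = [19, 19, 19, 22]
r4 m[snow→φ6] = [23, 26, 16, 17]
r4 m[sun→φ1] = [15, 10, 17, 12]
r4 m[sun→φ4] = [17, 21, 22, 15]
r4 m[sun→φ5] = [20, 13, 21, 19]
r5 m[φ0→fog] = [26, 23, 23, 22]
r5 m[φ0→snow] = [2, 4, 0, 3]
r5 m[φ1→snow] = [14, 14, 12, 13]
r5 m[φ1→sun] = [12, 13, 15, 11]
r5 m[φ2→snow] = [7, 8, 4, 1]
r5 m[φ3→fog] = [8, 0, 8, 1]
r5 m[φ4→sun] = [9, 1, 8, 8]
r5 m[φ5→sun] = [6, 9, 9, 4]
r5 m[φ6→snow] = [3, 1, 7, 6]
r5 m[fog→φ0] = [8, 0, 8, 1]
r5 m[fog→φ3] = [15, 11, 11, 11]
r5 m[snow→φ0] = [24, 23, 23, 20]
r5 m[snow→φ1] = [12, 13, 11, 10]
r5 m[snow→φ2] = [19, 19, 19, 22]
r5 m[snow→φ6] = [23, 26, 16, 17]
r5 m[sun→φ1] = [15, 10, 17, 12]
r5 m[sun→φ4] = [17, 21, 22, 15]
r5 m[sun→φ5] = [20, 13, 21, 19]
r6 m[φ0→fog] = [26, 23, 23, 22]
r6 m[φ0→snow] = [2, 4, 0, 3]
r6 m[φ1→snow] = [14, 14, 12, 13]
r6 m[φ1→sun] = [12, 13, 15, 11]
r6 m[φ2→snow] = [7, 8, 4, 1]
r6 m[φ3→fog] = [8, 0, 8, 1]
r6 m[φ4→sun] = [9, 1, 8, 8]
r6 m[φ5→sun] = [6, 9, 9, 4]
r6 m[φ6→snow] = [3, 1, 7, 6]
r6 m[fog→φ0] = [8, 0, 8, 1]
r6 m[fog→φ3] = [26, 23, 23, 22]
r6 m[snow→φ0] = [24, 23, 23, 20]
r6 m[snow→φ1] = [12, 13, 11, 10]
r6 m[snow→φ2] = [19, 19, 19, 22]
r6 m[snow→φ6] = [23, 26, 16, 17]
r6 m[sun→φ1] = [15, 10, 17, 12]
r6 m[sun→φ4] = [18, 22, 24, 15]
r6 m[sun→φ5] = [21, 14, 23, 19]
r7 m[φ0→fog] = [26, 23, 23, 22]
r7 m[φ0→snow] = [2, 4, 0, 3]
r7 m[φ1→snow] = [14, 14, 12, 13]
r7 m[φ1→sun] = [12, 13, 15, 11]
r7 m[φ2→snow] = [7, 8, 4, 1]
r7 m[φ3→fog] = [8, 0, 8, 1]
r7 m[φ4→sun] = [9, 1, 8, 8]
r7 m[φ5→sun] = [6, 9, 9, 4]
r7 m[φ6→snow] = [3, 1, 7, 6]
r7 m[fog→φ0] = [8, 0, 8, 1]
r7 m[fog→φ3] = [26, 23, 23, 22]
r7 m[snow→φ0] = [24, 23, 23, 20]
r7 m[snow→φ1] = [12, 13, 11, 10]
r7 m[snow→φ2] = [19, 19, 19, 22]
r7 m[snow→φ6] = [23, 26, 16, 17]
r7 m[sun→φ1] = [15, 10, 17, 12]
r7 m[sun→φ4] = [18, 22, 24, 15]
r7 m[sun→φ5] = [21, 14, 23, 19]
fixed point reached at round 7
traceback from fog: (fog=1, snow=2, sun=3), score=23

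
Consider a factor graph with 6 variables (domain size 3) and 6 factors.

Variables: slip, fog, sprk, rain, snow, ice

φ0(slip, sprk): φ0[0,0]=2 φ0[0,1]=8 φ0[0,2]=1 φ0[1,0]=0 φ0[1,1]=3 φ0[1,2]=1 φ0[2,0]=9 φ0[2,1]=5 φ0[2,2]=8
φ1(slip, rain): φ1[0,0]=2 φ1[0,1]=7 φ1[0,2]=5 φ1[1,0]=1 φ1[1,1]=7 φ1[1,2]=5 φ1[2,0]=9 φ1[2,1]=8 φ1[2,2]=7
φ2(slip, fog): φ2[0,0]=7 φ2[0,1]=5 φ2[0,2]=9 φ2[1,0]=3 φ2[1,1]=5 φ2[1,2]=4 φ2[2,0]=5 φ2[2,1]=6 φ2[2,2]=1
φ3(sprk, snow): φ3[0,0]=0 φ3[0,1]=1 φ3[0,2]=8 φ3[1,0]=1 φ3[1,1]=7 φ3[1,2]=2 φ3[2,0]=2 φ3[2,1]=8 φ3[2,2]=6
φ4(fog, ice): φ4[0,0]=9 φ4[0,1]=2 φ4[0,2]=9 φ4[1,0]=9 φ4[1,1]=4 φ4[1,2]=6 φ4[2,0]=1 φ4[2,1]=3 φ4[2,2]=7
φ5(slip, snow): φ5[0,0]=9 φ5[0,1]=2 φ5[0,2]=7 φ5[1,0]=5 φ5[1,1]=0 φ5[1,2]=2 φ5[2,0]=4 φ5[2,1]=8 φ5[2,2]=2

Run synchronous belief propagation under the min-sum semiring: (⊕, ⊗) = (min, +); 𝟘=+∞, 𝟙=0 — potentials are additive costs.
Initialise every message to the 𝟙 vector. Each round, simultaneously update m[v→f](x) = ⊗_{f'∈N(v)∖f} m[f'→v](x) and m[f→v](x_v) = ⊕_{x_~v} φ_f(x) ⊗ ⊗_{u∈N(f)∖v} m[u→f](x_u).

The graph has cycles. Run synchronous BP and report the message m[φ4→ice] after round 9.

init: all messages = 𝟙 over 3 values
r1 m[φ0→slip] = [1, 0, 5]
r1 m[φ0→sprk] = [0, 3, 1]
r1 m[φ1→slip] = [2, 1, 7]
r1 m[φ1→rain] = [1, 7, 5]
r1 m[φ2→slip] = [5, 3, 1]
r1 m[φ2→fog] = [3, 5, 1]
r1 m[φ3→sprk] = [0, 1, 2]
r1 m[φ3→snow] = [0, 1, 2]
r1 m[φ4→fog] = [2, 4, 1]
r1 m[φ4→ice] = [1, 2, 6]
r1 m[φ5→slip] = [2, 0, 2]
r1 m[φ5→snow] = [4, 0, 2]
r1 m[slip→φ0] = [0, 0, 0]
r1 m[slip→φ1] = [0, 0, 0]
r1 m[slip→φ2] = [0, 0, 0]
r1 m[slip→φ5] = [0, 0, 0]
r1 m[fog→φ2] = [0, 0, 0]
r1 m[fog→φ4] = [0, 0, 0]
r1 m[sprk→φ0] = [0, 0, 0]
r1 m[sprk→φ3] = [0, 0, 0]
r1 m[rain→φ1] = [0, 0, 0]
r1 m[snow→φ3] = [0, 0, 0]
r1 m[snow→φ5] = [0, 0, 0]
r1 m[ice→φ4] = [0, 0, 0]
r2 m[φ0→slip] = [1, 0, 5]
r2 m[φ0→sprk] = [0, 3, 1]
r2 m[φ1→slip] = [2, 1, 7]
r2 m[φ1→rain] = [1, 7, 5]
r2 m[φ2→slip] = [5, 3, 1]
r2 m[φ2→fog] = [3, 5, 1]
r2 m[φ3→sprk] = [0, 1, 2]
r2 m[φ3→snow] = [0, 1, 2]
r2 m[φ4→fog] = [2, 4, 1]
r2 m[φ4→ice] = [1, 2, 6]
r2 m[φ5→slip] = [2, 0, 2]
r2 m[φ5→snow] = [4, 0, 2]
r2 m[slip→φ0] = [9, 4, 10]
r2 m[slip→φ1] = [8, 3, 8]
r2 m[slip→φ2] = [5, 1, 14]
r2 m[slip→φ5] = [8, 4, 13]
r2 m[fog→φ2] = [2, 4, 1]
r2 m[fog→φ4] = [3, 5, 1]
r2 m[sprk→φ0] = [0, 1, 2]
r2 m[sprk→φ3] = [0, 3, 1]
r2 m[rain→φ1] = [0, 0, 0]
r2 m[snow→φ3] = [4, 0, 2]
r2 m[snow→φ5] = [0, 1, 2]
r2 m[ice→φ4] = [0, 0, 0]
r3 m[φ0→slip] = [2, 0, 6]
r3 m[φ0→sprk] = [4, 7, 5]
r3 m[φ1→slip] = [2, 1, 7]
r3 m[φ1→rain] = [4, 10, 8]
r3 m[φ2→slip] = [9, 5, 2]
r3 m[φ2→fog] = [4, 6, 5]
r3 m[φ3→sprk] = [1, 4, 6]
r3 m[φ3→snow] = [0, 1, 5]
r3 m[φ4→fog] = [2, 4, 1]
r3 m[φ4→ice] = [2, 4, 8]
r3 m[φ5→slip] = [3, 1, 4]
r3 m[φ5→snow] = [9, 4, 6]
r3 m[slip→φ0] = [9, 4, 10]
r3 m[slip→φ1] = [8, 3, 8]
r3 m[slip→φ2] = [5, 1, 14]
r3 m[slip→φ5] = [8, 4, 13]
r3 m[fog→φ2] = [2, 4, 1]
r3 m[fog→φ4] = [3, 5, 1]
r3 m[sprk→φ0] = [0, 1, 2]
r3 m[sprk→φ3] = [0, 3, 1]
r3 m[rain→φ1] = [0, 0, 0]
r3 m[snow→φ3] = [4, 0, 2]
r3 m[snow→φ5] = [0, 1, 2]
r3 m[ice→φ4] = [0, 0, 0]
r4 m[φ0→slip] = [2, 0, 6]
r4 m[φ0→sprk] = [4, 7, 5]
r4 m[φ1→slip] = [2, 1, 7]
r4 m[φ1→rain] = [4, 10, 8]
r4 m[φ2→slip] = [9, 5, 2]
r4 m[φ2→fog] = [4, 6, 5]
r4 m[φ3→sprk] = [1, 4, 6]
r4 m[φ3→snow] = [0, 1, 5]
r4 m[φ4→fog] = [2, 4, 1]
r4 m[φ4→ice] = [2, 4, 8]
r4 m[φ5→slip] = [3, 1, 4]
r4 m[φ5→snow] = [9, 4, 6]
r4 m[slip→φ0] = [14, 7, 13]
r4 m[slip→φ1] = [14, 6, 12]
r4 m[slip→φ2] = [7, 2, 17]
r4 m[slip→φ5] = [13, 6, 15]
r4 m[fog→φ2] = [2, 4, 1]
r4 m[fog→φ4] = [4, 6, 5]
r4 m[sprk→φ0] = [1, 4, 6]
r4 m[sprk→φ3] = [4, 7, 5]
r4 m[rain→φ1] = [0, 0, 0]
r4 m[snow→φ3] = [9, 4, 6]
r4 m[snow→φ5] = [0, 1, 5]
r4 m[ice→φ4] = [0, 0, 0]
r5 m[φ0→slip] = [3, 1, 9]
r5 m[φ0→sprk] = [7, 10, 8]
r5 m[φ1→slip] = [2, 1, 7]
r5 m[φ1→rain] = [7, 13, 11]
r5 m[φ2→slip] = [9, 5, 2]
r5 m[φ2→fog] = [5, 7, 6]
r5 m[φ3→sprk] = [5, 8, 11]
r5 m[φ3→snow] = [4, 5, 9]
r5 m[φ4→fog] = [2, 4, 1]
r5 m[φ4→ice] = [6, 6, 12]
r5 m[φ5→slip] = [3, 1, 4]
r5 m[φ5→snow] = [11, 6, 8]
r5 m[slip→φ0] = [14, 7, 13]
r5 m[slip→φ1] = [14, 6, 12]
r5 m[slip→φ2] = [7, 2, 17]
r5 m[slip→φ5] = [13, 6, 15]
r5 m[fog→φ2] = [2, 4, 1]
r5 m[fog→φ4] = [4, 6, 5]
r5 m[sprk→φ0] = [1, 4, 6]
r5 m[sprk→φ3] = [4, 7, 5]
r5 m[rain→φ1] = [0, 0, 0]
r5 m[snow→φ3] = [9, 4, 6]
r5 m[snow→φ5] = [0, 1, 5]
r5 m[ice→φ4] = [0, 0, 0]
r6 m[φ0→slip] = [3, 1, 9]
r6 m[φ0→sprk] = [7, 10, 8]
r6 m[φ1→slip] = [2, 1, 7]
r6 m[φ1→rain] = [7, 13, 11]
r6 m[φ2→slip] = [9, 5, 2]
r6 m[φ2→fog] = [5, 7, 6]
r6 m[φ3→sprk] = [5, 8, 11]
r6 m[φ3→snow] = [4, 5, 9]
r6 m[φ4→fog] = [2, 4, 1]
r6 m[φ4→ice] = [6, 6, 12]
r6 m[φ5→slip] = [3, 1, 4]
r6 m[φ5→snow] = [11, 6, 8]
r6 m[slip→φ0] = [14, 7, 13]
r6 m[slip→φ1] = [15, 7, 15]
r6 m[slip→φ2] = [8, 3, 20]
r6 m[slip→φ5] = [14, 7, 18]
r6 m[fog→φ2] = [2, 4, 1]
r6 m[fog→φ4] = [5, 7, 6]
r6 m[sprk→φ0] = [5, 8, 11]
r6 m[sprk→φ3] = [7, 10, 8]
r6 m[rain→φ1] = [0, 0, 0]
r6 m[snow→φ3] = [11, 6, 8]
r6 m[snow→φ5] = [4, 5, 9]
r6 m[ice→φ4] = [0, 0, 0]
r7 m[φ0→slip] = [7, 5, 13]
r7 m[φ0→sprk] = [7, 10, 8]
r7 m[φ1→slip] = [2, 1, 7]
r7 m[φ1→rain] = [8, 14, 12]
r7 m[φ2→slip] = [9, 5, 2]
r7 m[φ2→fog] = [6, 8, 7]
r7 m[φ3→sprk] = [7, 10, 13]
r7 m[φ3→snow] = [7, 8, 12]
r7 m[φ4→fog] = [2, 4, 1]
r7 m[φ4→ice] = [7, 7, 13]
r7 m[φ5→slip] = [7, 5, 8]
r7 m[φ5→snow] = [12, 7, 9]
r7 m[slip→φ0] = [14, 7, 13]
r7 m[slip→φ1] = [15, 7, 15]
r7 m[slip→φ2] = [8, 3, 20]
r7 m[slip→φ5] = [14, 7, 18]
r7 m[fog→φ2] = [2, 4, 1]
r7 m[fog→φ4] = [5, 7, 6]
r7 m[sprk→φ0] = [5, 8, 11]
r7 m[sprk→φ3] = [7, 10, 8]
r7 m[rain→φ1] = [0, 0, 0]
r7 m[snow→φ3] = [11, 6, 8]
r7 m[snow→φ5] = [4, 5, 9]
r7 m[ice→φ4] = [0, 0, 0]
r8 m[φ0→slip] = [7, 5, 13]
r8 m[φ0→sprk] = [7, 10, 8]
r8 m[φ1→slip] = [2, 1, 7]
r8 m[φ1→rain] = [8, 14, 12]
r8 m[φ2→slip] = [9, 5, 2]
r8 m[φ2→fog] = [6, 8, 7]
r8 m[φ3→sprk] = [7, 10, 13]
r8 m[φ3→snow] = [7, 8, 12]
r8 m[φ4→fog] = [2, 4, 1]
r8 m[φ4→ice] = [7, 7, 13]
r8 m[φ5→slip] = [7, 5, 8]
r8 m[φ5→snow] = [12, 7, 9]
r8 m[slip→φ0] = [18, 11, 17]
r8 m[slip→φ1] = [23, 15, 23]
r8 m[slip→φ2] = [16, 11, 28]
r8 m[slip→φ5] = [18, 11, 22]
r8 m[fog→φ2] = [2, 4, 1]
r8 m[fog→φ4] = [6, 8, 7]
r8 m[sprk→φ0] = [7, 10, 13]
r8 m[sprk→φ3] = [7, 10, 8]
r8 m[rain→φ1] = [0, 0, 0]
r8 m[snow→φ3] = [12, 7, 9]
r8 m[snow→φ5] = [7, 8, 12]
r8 m[ice→φ4] = [0, 0, 0]
r9 m[φ0→slip] = [9, 7, 15]
r9 m[φ0→sprk] = [11, 14, 12]
r9 m[φ1→slip] = [2, 1, 7]
r9 m[φ1→rain] = [16, 22, 20]
r9 m[φ2→slip] = [9, 5, 2]
r9 m[φ2→fog] = [14, 16, 15]
r9 m[φ3→sprk] = [8, 11, 14]
r9 m[φ3→snow] = [7, 8, 12]
r9 m[φ4→fog] = [2, 4, 1]
r9 m[φ4→ice] = [8, 8, 14]
r9 m[φ5→slip] = [10, 8, 11]
r9 m[φ5→snow] = [16, 11, 13]
r9 m[slip→φ0] = [18, 11, 17]
r9 m[slip→φ1] = [23, 15, 23]
r9 m[slip→φ2] = [16, 11, 28]
r9 m[slip→φ5] = [18, 11, 22]
r9 m[fog→φ2] = [2, 4, 1]
r9 m[fog→φ4] = [6, 8, 7]
r9 m[sprk→φ0] = [7, 10, 13]
r9 m[sprk→φ3] = [7, 10, 8]
r9 m[rain→φ1] = [0, 0, 0]
r9 m[snow→φ3] = [12, 7, 9]
r9 m[snow→φ5] = [7, 8, 12]
r9 m[ice→φ4] = [0, 0, 0]

message @ round 9 = [8, 8, 14]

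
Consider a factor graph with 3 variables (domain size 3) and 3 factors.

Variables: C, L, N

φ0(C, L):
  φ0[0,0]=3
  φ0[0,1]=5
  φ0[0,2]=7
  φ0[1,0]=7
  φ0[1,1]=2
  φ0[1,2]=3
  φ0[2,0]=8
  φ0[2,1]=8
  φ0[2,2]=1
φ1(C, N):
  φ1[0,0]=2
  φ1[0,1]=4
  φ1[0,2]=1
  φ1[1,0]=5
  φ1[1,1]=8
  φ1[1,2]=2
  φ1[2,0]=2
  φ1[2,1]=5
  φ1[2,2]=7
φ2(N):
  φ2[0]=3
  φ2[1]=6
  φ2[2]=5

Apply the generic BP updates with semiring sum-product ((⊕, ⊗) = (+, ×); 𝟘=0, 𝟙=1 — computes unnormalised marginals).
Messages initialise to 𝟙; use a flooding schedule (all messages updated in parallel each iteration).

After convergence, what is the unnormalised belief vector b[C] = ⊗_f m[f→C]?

b[C] = [525, 876, 1207]

init: all messages = 𝟙 over 3 values
r1 m[φ0→C] = [15, 12, 17]
r1 m[φ0→L] = [18, 15, 11]
r1 m[φ1→C] = [7, 15, 14]
r1 m[φ1→N] = [9, 17, 10]
r1 m[φ2→N] = [3, 6, 5]
r1 m[C→φ0] = [1, 1, 1]
r1 m[C→φ1] = [1, 1, 1]
r1 m[L→φ0] = [1, 1, 1]
r1 m[N→φ1] = [1, 1, 1]
r1 m[N→φ2] = [1, 1, 1]
r2 m[φ0→C] = [15, 12, 17]
r2 m[φ0→L] = [18, 15, 11]
r2 m[φ1→C] = [7, 15, 14]
r2 m[φ1→N] = [9, 17, 10]
r2 m[φ2→N] = [3, 6, 5]
r2 m[C→φ0] = [7, 15, 14]
r2 m[C→φ1] = [15, 12, 17]
r2 m[L→φ0] = [1, 1, 1]
r2 m[N→φ1] = [3, 6, 5]
r2 m[N→φ2] = [9, 17, 10]
r3 m[φ0→C] = [15, 12, 17]
r3 m[φ0→L] = [238, 177, 108]
r3 m[φ1→C] = [35, 73, 71]
r3 m[φ1→N] = [124, 241, 158]
r3 m[φ2→N] = [3, 6, 5]
r3 m[C→φ0] = [7, 15, 14]
r3 m[C→φ1] = [15, 12, 17]
r3 m[L→φ0] = [1, 1, 1]
r3 m[N→φ1] = [3, 6, 5]
r3 m[N→φ2] = [9, 17, 10]
r4 m[φ0→C] = [15, 12, 17]
r4 m[φ0→L] = [238, 177, 108]
r4 m[φ1→C] = [35, 73, 71]
r4 m[φ1→N] = [124, 241, 158]
r4 m[φ2→N] = [3, 6, 5]
r4 m[C→φ0] = [35, 73, 71]
r4 m[C→φ1] = [15, 12, 17]
r4 m[L→φ0] = [1, 1, 1]
r4 m[N→φ1] = [3, 6, 5]
r4 m[N→φ2] = [124, 241, 158]
r5 m[φ0→C] = [15, 12, 17]
r5 m[φ0→L] = [1184, 889, 535]
r5 m[φ1→C] = [35, 73, 71]
r5 m[φ1→N] = [124, 241, 158]
r5 m[φ2→N] = [3, 6, 5]
r5 m[C→φ0] = [35, 73, 71]
r5 m[C→φ1] = [15, 12, 17]
r5 m[L→φ0] = [1, 1, 1]
r5 m[N→φ1] = [3, 6, 5]
r5 m[N→φ2] = [124, 241, 158]
r6 m[φ0→C] = [15, 12, 17]
r6 m[φ0→L] = [1184, 889, 535]
r6 m[φ1→C] = [35, 73, 71]
r6 m[φ1→N] = [124, 241, 158]
r6 m[φ2→N] = [3, 6, 5]
r6 m[C→φ0] = [35, 73, 71]
r6 m[C→φ1] = [15, 12, 17]
r6 m[L→φ0] = [1, 1, 1]
r6 m[N→φ1] = [3, 6, 5]
r6 m[N→φ2] = [124, 241, 158]
fixed point reached at round 6
b[C] = ⊗ incoming = [525, 876, 1207]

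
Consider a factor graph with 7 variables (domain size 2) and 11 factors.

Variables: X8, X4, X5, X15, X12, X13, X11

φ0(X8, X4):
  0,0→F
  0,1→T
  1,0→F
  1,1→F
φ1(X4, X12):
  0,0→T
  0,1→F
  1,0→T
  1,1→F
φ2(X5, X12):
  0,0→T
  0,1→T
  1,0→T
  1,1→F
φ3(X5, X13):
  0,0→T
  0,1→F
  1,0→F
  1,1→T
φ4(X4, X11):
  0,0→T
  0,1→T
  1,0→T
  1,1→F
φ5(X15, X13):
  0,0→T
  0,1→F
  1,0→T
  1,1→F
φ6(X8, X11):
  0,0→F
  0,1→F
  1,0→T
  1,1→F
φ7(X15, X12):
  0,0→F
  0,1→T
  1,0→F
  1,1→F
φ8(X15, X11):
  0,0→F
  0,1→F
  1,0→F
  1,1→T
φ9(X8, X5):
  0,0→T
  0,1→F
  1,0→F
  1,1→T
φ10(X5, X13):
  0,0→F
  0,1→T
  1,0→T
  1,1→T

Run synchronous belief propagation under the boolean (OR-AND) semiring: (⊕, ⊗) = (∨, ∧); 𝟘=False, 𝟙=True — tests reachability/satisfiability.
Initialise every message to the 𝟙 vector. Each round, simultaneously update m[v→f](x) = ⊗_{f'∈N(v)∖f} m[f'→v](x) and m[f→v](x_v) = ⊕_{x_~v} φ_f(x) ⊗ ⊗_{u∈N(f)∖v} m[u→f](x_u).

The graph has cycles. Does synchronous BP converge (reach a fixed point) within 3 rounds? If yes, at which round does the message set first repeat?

init: all messages = 𝟙 over 2 values
r1 m[φ0→X8] = [T, F]
r1 m[φ0→X4] = [F, T]
r1 m[φ1→X4] = [T, T]
r1 m[φ1→X12] = [T, F]
r1 m[φ2→X5] = [T, T]
r1 m[φ2→X12] = [T, T]
r1 m[φ3→X5] = [T, T]
r1 m[φ3→X13] = [T, T]
r1 m[φ4→X4] = [T, T]
r1 m[φ4→X11] = [T, T]
r1 m[φ5→X15] = [T, T]
r1 m[φ5→X13] = [T, F]
r1 m[φ6→X8] = [F, T]
r1 m[φ6→X11] = [T, F]
r1 m[φ7→X15] = [T, F]
r1 m[φ7→X12] = [F, T]
r1 m[φ8→X15] = [F, T]
r1 m[φ8→X11] = [F, T]
r1 m[φ9→X8] = [T, T]
r1 m[φ9→X5] = [T, T]
r1 m[φ10→X5] = [T, T]
r1 m[φ10→X13] = [T, T]
r1 m[X8→φ0] = [T, T]
r1 m[X8→φ6] = [T, T]
r1 m[X8→φ9] = [T, T]
r1 m[X4→φ0] = [T, T]
r1 m[X4→φ1] = [T, T]
r1 m[X4→φ4] = [T, T]
r1 m[X5→φ2] = [T, T]
r1 m[X5→φ3] = [T, T]
r1 m[X5→φ9] = [T, T]
r1 m[X5→φ10] = [T, T]
r1 m[X15→φ5] = [T, T]
r1 m[X15→φ7] = [T, T]
r1 m[X15→φ8] = [T, T]
r1 m[X12→φ1] = [T, T]
r1 m[X12→φ2] = [T, T]
r1 m[X12→φ7] = [T, T]
r1 m[X13→φ3] = [T, T]
r1 m[X13→φ5] = [T, T]
r1 m[X13→φ10] = [T, T]
r1 m[X11→φ4] = [T, T]
r1 m[X11→φ6] = [T, T]
r1 m[X11→φ8] = [T, T]
r2 m[φ0→X8] = [T, F]
r2 m[φ0→X4] = [F, T]
r2 m[φ1→X4] = [T, T]
r2 m[φ1→X12] = [T, F]
r2 m[φ2→X5] = [T, T]
r2 m[φ2→X12] = [T, T]
r2 m[φ3→X5] = [T, T]
r2 m[φ3→X13] = [T, T]
r2 m[φ4→X4] = [T, T]
r2 m[φ4→X11] = [T, T]
r2 m[φ5→X15] = [T, T]
r2 m[φ5→X13] = [T, F]
r2 m[φ6→X8] = [F, T]
r2 m[φ6→X11] = [T, F]
r2 m[φ7→X15] = [T, F]
r2 m[φ7→X12] = [F, T]
r2 m[φ8→X15] = [F, T]
r2 m[φ8→X11] = [F, T]
r2 m[φ9→X8] = [T, T]
r2 m[φ9→X5] = [T, T]
r2 m[φ10→X5] = [T, T]
r2 m[φ10→X13] = [T, T]
r2 m[X8→φ0] = [F, T]
r2 m[X8→φ6] = [T, F]
r2 m[X8→φ9] = [F, F]
r2 m[X4→φ0] = [T, T]
r2 m[X4→φ1] = [F, T]
r2 m[X4→φ4] = [F, T]
r2 m[X5→φ2] = [T, T]
r2 m[X5→φ3] = [T, T]
r2 m[X5→φ9] = [T, T]
r2 m[X5→φ10] = [T, T]
r2 m[X15→φ5] = [F, F]
r2 m[X15→φ7] = [F, T]
r2 m[X15→φ8] = [T, F]
r2 m[X12→φ1] = [F, T]
r2 m[X12→φ2] = [F, F]
r2 m[X12→φ7] = [T, F]
r2 m[X13→φ3] = [T, F]
r2 m[X13→φ5] = [T, T]
r2 m[X13→φ10] = [T, F]
r2 m[X11→φ4] = [F, F]
r2 m[X11→φ6] = [F, T]
r2 m[X11→φ8] = [T, F]
r3 m[φ0→X8] = [T, F]
r3 m[φ0→X4] = [F, F]
r3 m[φ1→X4] = [F, F]
r3 m[φ1→X12] = [T, F]
r3 m[φ2→X5] = [F, F]
r3 m[φ2→X12] = [T, T]
r3 m[φ3→X5] = [T, F]
r3 m[φ3→X13] = [T, T]
r3 m[φ4→X4] = [F, F]
r3 m[φ4→X11] = [T, F]
r3 m[φ5→X15] = [T, T]
r3 m[φ5→X13] = [F, F]
r3 m[φ6→X8] = [F, F]
r3 m[φ6→X11] = [F, F]
r3 m[φ7→X15] = [F, F]
r3 m[φ7→X12] = [F, F]
r3 m[φ8→X15] = [F, F]
r3 m[φ8→X11] = [F, F]
r3 m[φ9→X8] = [T, T]
r3 m[φ9→X5] = [F, F]
r3 m[φ10→X5] = [F, T]
r3 m[φ10→X13] = [T, T]
r3 m[X8→φ0] = [F, T]
r3 m[X8→φ6] = [T, F]
r3 m[X8→φ9] = [F, F]
r3 m[X4→φ0] = [T, T]
r3 m[X4→φ1] = [F, T]
r3 m[X4→φ4] = [F, T]
r3 m[X5→φ2] = [T, T]
r3 m[X5→φ3] = [T, T]
r3 m[X5→φ9] = [T, T]
r3 m[X5→φ10] = [T, T]
r3 m[X15→φ5] = [F, F]
r3 m[X15→φ7] = [F, T]
r3 m[X15→φ8] = [T, F]
r3 m[X12→φ1] = [F, T]
r3 m[X12→φ2] = [F, F]
r3 m[X12→φ7] = [T, F]
r3 m[X13→φ3] = [T, F]
r3 m[X13→φ5] = [T, T]
r3 m[X13→φ10] = [T, F]
r3 m[X11→φ4] = [F, F]
r3 m[X11→φ6] = [F, T]
r3 m[X11→φ8] = [T, F]
no fixed point within 3 rounds

NOT CONVERGED within 3 rounds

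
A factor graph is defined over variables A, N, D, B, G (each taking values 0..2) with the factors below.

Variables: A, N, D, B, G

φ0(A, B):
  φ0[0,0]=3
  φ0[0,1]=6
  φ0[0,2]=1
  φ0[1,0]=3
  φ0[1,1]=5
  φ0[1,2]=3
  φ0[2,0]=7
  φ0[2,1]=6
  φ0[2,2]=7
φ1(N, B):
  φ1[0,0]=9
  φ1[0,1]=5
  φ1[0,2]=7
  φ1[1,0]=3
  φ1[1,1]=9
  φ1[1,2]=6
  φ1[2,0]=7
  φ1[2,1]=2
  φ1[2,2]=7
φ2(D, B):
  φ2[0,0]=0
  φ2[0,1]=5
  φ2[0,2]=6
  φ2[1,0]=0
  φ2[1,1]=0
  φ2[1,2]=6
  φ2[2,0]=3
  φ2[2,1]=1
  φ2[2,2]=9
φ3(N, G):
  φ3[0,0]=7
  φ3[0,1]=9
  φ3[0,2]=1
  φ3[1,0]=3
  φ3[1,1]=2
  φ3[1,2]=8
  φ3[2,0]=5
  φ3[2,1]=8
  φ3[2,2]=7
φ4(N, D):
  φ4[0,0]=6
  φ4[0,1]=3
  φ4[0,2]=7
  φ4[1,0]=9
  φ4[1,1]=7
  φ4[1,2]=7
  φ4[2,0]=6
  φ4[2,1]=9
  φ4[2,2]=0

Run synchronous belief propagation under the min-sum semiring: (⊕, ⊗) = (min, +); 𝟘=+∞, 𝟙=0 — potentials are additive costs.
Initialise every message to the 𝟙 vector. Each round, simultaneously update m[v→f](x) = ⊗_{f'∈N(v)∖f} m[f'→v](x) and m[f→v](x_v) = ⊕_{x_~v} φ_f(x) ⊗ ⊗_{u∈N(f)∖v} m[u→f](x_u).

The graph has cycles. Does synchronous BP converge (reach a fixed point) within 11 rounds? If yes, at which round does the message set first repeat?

init: all messages = 𝟙 over 3 values
r1 m[φ0→A] = [1, 3, 6]
r1 m[φ0→B] = [3, 5, 1]
r1 m[φ1→N] = [5, 3, 2]
r1 m[φ1→B] = [3, 2, 6]
r1 m[φ2→D] = [0, 0, 1]
r1 m[φ2→B] = [0, 0, 6]
r1 m[φ3→N] = [1, 2, 5]
r1 m[φ3→G] = [3, 2, 1]
r1 m[φ4→N] = [3, 7, 0]
r1 m[φ4→D] = [6, 3, 0]
r1 m[A→φ0] = [0, 0, 0]
r1 m[N→φ1] = [0, 0, 0]
r1 m[N→φ3] = [0, 0, 0]
r1 m[N→φ4] = [0, 0, 0]
r1 m[D→φ2] = [0, 0, 0]
r1 m[D→φ4] = [0, 0, 0]
r1 m[B→φ0] = [0, 0, 0]
r1 m[B→φ1] = [0, 0, 0]
r1 m[B→φ2] = [0, 0, 0]
r1 m[G→φ3] = [0, 0, 0]
r2 m[φ0→A] = [1, 3, 6]
r2 m[φ0→B] = [3, 5, 1]
r2 m[φ1→N] = [5, 3, 2]
r2 m[φ1→B] = [3, 2, 6]
r2 m[φ2→D] = [0, 0, 1]
r2 m[φ2→B] = [0, 0, 6]
r2 m[φ3→N] = [1, 2, 5]
r2 m[φ3→G] = [3, 2, 1]
r2 m[φ4→N] = [3, 7, 0]
r2 m[φ4→D] = [6, 3, 0]
r2 m[A→φ0] = [0, 0, 0]
r2 m[N→φ1] = [4, 9, 5]
r2 m[N→φ3] = [8, 10, 2]
r2 m[N→φ4] = [6, 5, 7]
r2 m[D→φ2] = [6, 3, 0]
r2 m[D→φ4] = [0, 0, 1]
r2 m[B→φ0] = [3, 2, 12]
r2 m[B→φ1] = [3, 5, 7]
r2 m[B→φ2] = [6, 7, 7]
r2 m[G→φ3] = [0, 0, 0]
r3 m[φ0→A] = [6, 6, 8]
r3 m[φ0→B] = [3, 5, 1]
r3 m[φ1→N] = [10, 6, 7]
r3 m[φ1→B] = [12, 7, 11]
r3 m[φ2→D] = [6, 6, 8]
r3 m[φ2→B] = [3, 1, 9]
r3 m[φ3→N] = [1, 2, 5]
r3 m[φ3→G] = [7, 10, 9]
r3 m[φ4→N] = [3, 7, 1]
r3 m[φ4→D] = [12, 9, 7]
r3 m[A→φ0] = [0, 0, 0]
r3 m[N→φ1] = [4, 9, 5]
r3 m[N→φ3] = [8, 10, 2]
r3 m[N→φ4] = [6, 5, 7]
r3 m[D→φ2] = [6, 3, 0]
r3 m[D→φ4] = [0, 0, 1]
r3 m[B→φ0] = [3, 2, 12]
r3 m[B→φ1] = [3, 5, 7]
r3 m[B→φ2] = [6, 7, 7]
r3 m[G→φ3] = [0, 0, 0]
r4 m[φ0→A] = [6, 6, 8]
r4 m[φ0→B] = [3, 5, 1]
r4 m[φ1→N] = [10, 6, 7]
r4 m[φ1→B] = [12, 7, 11]
r4 m[φ2→D] = [6, 6, 8]
r4 m[φ2→B] = [3, 1, 9]
r4 m[φ3→N] = [1, 2, 5]
r4 m[φ3→G] = [7, 10, 9]
r4 m[φ4→N] = [3, 7, 1]
r4 m[φ4→D] = [12, 9, 7]
r4 m[A→φ0] = [0, 0, 0]
r4 m[N→φ1] = [4, 9, 6]
r4 m[N→φ3] = [13, 13, 8]
r4 m[N→φ4] = [11, 8, 12]
r4 m[D→φ2] = [12, 9, 7]
r4 m[D→φ4] = [6, 6, 8]
r4 m[B→φ0] = [15, 8, 20]
r4 m[B→φ1] = [6, 6, 10]
r4 m[B→φ2] = [15, 12, 12]
r4 m[G→φ3] = [0, 0, 0]
r5 m[φ0→A] = [14, 13, 14]
r5 m[φ0→B] = [3, 5, 1]
r5 m[φ1→N] = [11, 9, 8]
r5 m[φ1→B] = [12, 8, 11]
r5 m[φ2→D] = [15, 12, 13]
r5 m[φ2→B] = [9, 8, 15]
r5 m[φ3→N] = [1, 2, 5]
r5 m[φ3→G] = [13, 15, 14]
r5 m[φ4→N] = [9, 13, 8]
r5 m[φ4→D] = [17, 14, 12]
r5 m[A→φ0] = [0, 0, 0]
r5 m[N→φ1] = [4, 9, 6]
r5 m[N→φ3] = [13, 13, 8]
r5 m[N→φ4] = [11, 8, 12]
r5 m[D→φ2] = [12, 9, 7]
r5 m[D→φ4] = [6, 6, 8]
r5 m[B→φ0] = [15, 8, 20]
r5 m[B→φ1] = [6, 6, 10]
r5 m[B→φ2] = [15, 12, 12]
r5 m[G→φ3] = [0, 0, 0]
r6 m[φ0→A] = [14, 13, 14]
r6 m[φ0→B] = [3, 5, 1]
r6 m[φ1→N] = [11, 9, 8]
r6 m[φ1→B] = [12, 8, 11]
r6 m[φ2→D] = [15, 12, 13]
r6 m[φ2→B] = [9, 8, 15]
r6 m[φ3→N] = [1, 2, 5]
r6 m[φ3→G] = [13, 15, 14]
r6 m[φ4→N] = [9, 13, 8]
r6 m[φ4→D] = [17, 14, 12]
r6 m[A→φ0] = [0, 0, 0]
r6 m[N→φ1] = [10, 15, 13]
r6 m[N→φ3] = [20, 22, 16]
r6 m[N→φ4] = [12, 11, 13]
r6 m[D→φ2] = [17, 14, 12]
r6 m[D→φ4] = [15, 12, 13]
r6 m[B→φ0] = [21, 16, 26]
r6 m[B→φ1] = [12, 13, 16]
r6 m[B→φ2] = [15, 13, 12]
r6 m[G→φ3] = [0, 0, 0]
r7 m[φ0→A] = [22, 21, 22]
r7 m[φ0→B] = [3, 5, 1]
r7 m[φ1→N] = [18, 15, 15]
r7 m[φ1→B] = [18, 15, 17]
r7 m[φ2→D] = [15, 13, 14]
r7 m[φ2→B] = [14, 13, 20]
r7 m[φ3→N] = [1, 2, 5]
r7 m[φ3→G] = [21, 24, 21]
r7 m[φ4→N] = [15, 19, 13]
r7 m[φ4→D] = [18, 15, 13]
r7 m[A→φ0] = [0, 0, 0]
r7 m[N→φ1] = [10, 15, 13]
r7 m[N→φ3] = [20, 22, 16]
r7 m[N→φ4] = [12, 11, 13]
r7 m[D→φ2] = [17, 14, 12]
r7 m[D→φ4] = [15, 12, 13]
r7 m[B→φ0] = [21, 16, 26]
r7 m[B→φ1] = [12, 13, 16]
r7 m[B→φ2] = [15, 13, 12]
r7 m[G→φ3] = [0, 0, 0]
r8 m[φ0→A] = [22, 21, 22]
r8 m[φ0→B] = [3, 5, 1]
r8 m[φ1→N] = [18, 15, 15]
r8 m[φ1→B] = [18, 15, 17]
r8 m[φ2→D] = [15, 13, 14]
r8 m[φ2→B] = [14, 13, 20]
r8 m[φ3→N] = [1, 2, 5]
r8 m[φ3→G] = [21, 24, 21]
r8 m[φ4→N] = [15, 19, 13]
r8 m[φ4→D] = [18, 15, 13]
r8 m[A→φ0] = [0, 0, 0]
r8 m[N→φ1] = [16, 21, 18]
r8 m[N→φ3] = [33, 34, 28]
r8 m[N→φ4] = [19, 17, 20]
r8 m[D→φ2] = [18, 15, 13]
r8 m[D→φ4] = [15, 13, 14]
r8 m[B→φ0] = [32, 28, 37]
r8 m[B→φ1] = [17, 18, 21]
r8 m[B→φ2] = [21, 20, 18]
r8 m[G→φ3] = [0, 0, 0]
r9 m[φ0→A] = [34, 33, 34]
r9 m[φ0→B] = [3, 5, 1]
r9 m[φ1→N] = [23, 20, 20]
r9 m[φ1→B] = [24, 20, 23]
r9 m[φ2→D] = [21, 20, 21]
r9 m[φ2→B] = [15, 14, 21]
r9 m[φ3→N] = [1, 2, 5]
r9 m[φ3→G] = [33, 36, 34]
r9 m[φ4→N] = [16, 20, 14]
r9 m[φ4→D] = [25, 22, 20]
r9 m[A→φ0] = [0, 0, 0]
r9 m[N→φ1] = [16, 21, 18]
r9 m[N→φ3] = [33, 34, 28]
r9 m[N→φ4] = [19, 17, 20]
r9 m[D→φ2] = [18, 15, 13]
r9 m[D→φ4] = [15, 13, 14]
r9 m[B→φ0] = [32, 28, 37]
r9 m[B→φ1] = [17, 18, 21]
r9 m[B→φ2] = [21, 20, 18]
r9 m[G→φ3] = [0, 0, 0]
r10 m[φ0→A] = [34, 33, 34]
r10 m[φ0→B] = [3, 5, 1]
r10 m[φ1→N] = [23, 20, 20]
r10 m[φ1→B] = [24, 20, 23]
r10 m[φ2→D] = [21, 20, 21]
r10 m[φ2→B] = [15, 14, 21]
r10 m[φ3→N] = [1, 2, 5]
r10 m[φ3→G] = [33, 36, 34]
r10 m[φ4→N] = [16, 20, 14]
r10 m[φ4→D] = [25, 22, 20]
r10 m[A→φ0] = [0, 0, 0]
r10 m[N→φ1] = [17, 22, 19]
r10 m[N→φ3] = [39, 40, 34]
r10 m[N→φ4] = [24, 22, 25]
r10 m[D→φ2] = [25, 22, 20]
r10 m[D→φ4] = [21, 20, 21]
r10 m[B→φ0] = [39, 34, 44]
r10 m[B→φ1] = [18, 19, 22]
r10 m[B→φ2] = [27, 25, 24]
r10 m[G→φ3] = [0, 0, 0]
r11 m[φ0→A] = [40, 39, 40]
r11 m[φ0→B] = [3, 5, 1]
r11 m[φ1→N] = [24, 21, 21]
r11 m[φ1→B] = [25, 21, 24]
r11 m[φ2→D] = [27, 25, 26]
r11 m[φ2→B] = [22, 21, 28]
r11 m[φ3→N] = [1, 2, 5]
r11 m[φ3→G] = [39, 42, 40]
r11 m[φ4→N] = [23, 27, 21]
r11 m[φ4→D] = [30, 27, 25]
r11 m[A→φ0] = [0, 0, 0]
r11 m[N→φ1] = [17, 22, 19]
r11 m[N→φ3] = [39, 40, 34]
r11 m[N→φ4] = [24, 22, 25]
r11 m[D→φ2] = [25, 22, 20]
r11 m[D→φ4] = [21, 20, 21]
r11 m[B→φ0] = [39, 34, 44]
r11 m[B→φ1] = [18, 19, 22]
r11 m[B→φ2] = [27, 25, 24]
r11 m[G→φ3] = [0, 0, 0]
no fixed point within 11 rounds

NOT CONVERGED within 11 rounds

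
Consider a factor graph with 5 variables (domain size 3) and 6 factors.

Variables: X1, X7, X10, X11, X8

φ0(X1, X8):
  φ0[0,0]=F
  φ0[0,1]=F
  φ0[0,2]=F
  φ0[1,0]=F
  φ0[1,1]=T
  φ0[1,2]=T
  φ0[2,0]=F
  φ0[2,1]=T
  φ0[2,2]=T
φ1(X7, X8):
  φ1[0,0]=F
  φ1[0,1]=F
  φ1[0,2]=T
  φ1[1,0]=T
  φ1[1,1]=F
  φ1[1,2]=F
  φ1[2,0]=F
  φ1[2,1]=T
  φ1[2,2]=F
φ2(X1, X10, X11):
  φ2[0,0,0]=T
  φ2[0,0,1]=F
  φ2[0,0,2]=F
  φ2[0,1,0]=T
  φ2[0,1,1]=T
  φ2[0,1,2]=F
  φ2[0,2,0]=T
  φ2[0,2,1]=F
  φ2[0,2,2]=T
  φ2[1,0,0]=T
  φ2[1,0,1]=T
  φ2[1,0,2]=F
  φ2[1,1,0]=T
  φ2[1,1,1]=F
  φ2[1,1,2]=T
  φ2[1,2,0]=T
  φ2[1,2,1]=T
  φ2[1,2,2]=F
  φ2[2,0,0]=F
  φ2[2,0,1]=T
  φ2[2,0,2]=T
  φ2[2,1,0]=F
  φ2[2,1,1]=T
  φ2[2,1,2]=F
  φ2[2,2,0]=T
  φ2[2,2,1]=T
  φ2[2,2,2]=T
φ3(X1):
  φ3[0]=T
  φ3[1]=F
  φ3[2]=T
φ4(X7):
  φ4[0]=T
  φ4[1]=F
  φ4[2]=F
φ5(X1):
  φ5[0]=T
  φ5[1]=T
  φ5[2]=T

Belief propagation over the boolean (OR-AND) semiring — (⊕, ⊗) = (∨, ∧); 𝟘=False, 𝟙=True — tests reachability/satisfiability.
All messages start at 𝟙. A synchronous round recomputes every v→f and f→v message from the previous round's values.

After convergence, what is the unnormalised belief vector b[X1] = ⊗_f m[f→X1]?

b[X1] = [F, F, T]

init: all messages = 𝟙 over 3 values
r1 m[φ0→X1] = [F, T, T]
r1 m[φ0→X8] = [F, T, T]
r1 m[φ1→X7] = [T, T, T]
r1 m[φ1→X8] = [T, T, T]
r1 m[φ2→X1] = [T, T, T]
r1 m[φ2→X10] = [T, T, T]
r1 m[φ2→X11] = [T, T, T]
r1 m[φ3→X1] = [T, F, T]
r1 m[φ4→X7] = [T, F, F]
r1 m[φ5→X1] = [T, T, T]
r1 m[X1→φ0] = [T, T, T]
r1 m[X1→φ2] = [T, T, T]
r1 m[X1→φ3] = [T, T, T]
r1 m[X1→φ5] = [T, T, T]
r1 m[X7→φ1] = [T, T, T]
r1 m[X7→φ4] = [T, T, T]
r1 m[X10→φ2] = [T, T, T]
r1 m[X11→φ2] = [T, T, T]
r1 m[X8→φ0] = [T, T, T]
r1 m[X8→φ1] = [T, T, T]
r2 m[φ0→X1] = [F, T, T]
r2 m[φ0→X8] = [F, T, T]
r2 m[φ1→X7] = [T, T, T]
r2 m[φ1→X8] = [T, T, T]
r2 m[φ2→X1] = [T, T, T]
r2 m[φ2→X10] = [T, T, T]
r2 m[φ2→X11] = [T, T, T]
r2 m[φ3→X1] = [T, F, T]
r2 m[φ4→X7] = [T, F, F]
r2 m[φ5→X1] = [T, T, T]
r2 m[X1→φ0] = [T, F, T]
r2 m[X1→φ2] = [F, F, T]
r2 m[X1→φ3] = [F, T, T]
r2 m[X1→φ5] = [F, F, T]
r2 m[X7→φ1] = [T, F, F]
r2 m[X7→φ4] = [T, T, T]
r2 m[X10→φ2] = [T, T, T]
r2 m[X11→φ2] = [T, T, T]
r2 m[X8→φ0] = [T, T, T]
r2 m[X8→φ1] = [F, T, T]
r3 m[φ0→X1] = [F, T, T]
r3 m[φ0→X8] = [F, T, T]
r3 m[φ1→X7] = [T, F, T]
r3 m[φ1→X8] = [F, F, T]
r3 m[φ2→X1] = [T, T, T]
r3 m[φ2→X10] = [T, T, T]
r3 m[φ2→X11] = [T, T, T]
r3 m[φ3→X1] = [T, F, T]
r3 m[φ4→X7] = [T, F, F]
r3 m[φ5→X1] = [T, T, T]
r3 m[X1→φ0] = [T, F, T]
r3 m[X1→φ2] = [F, F, T]
r3 m[X1→φ3] = [F, T, T]
r3 m[X1→φ5] = [F, F, T]
r3 m[X7→φ1] = [T, F, F]
r3 m[X7→φ4] = [T, T, T]
r3 m[X10→φ2] = [T, T, T]
r3 m[X11→φ2] = [T, T, T]
r3 m[X8→φ0] = [T, T, T]
r3 m[X8→φ1] = [F, T, T]
r4 m[φ0→X1] = [F, T, T]
r4 m[φ0→X8] = [F, T, T]
r4 m[φ1→X7] = [T, F, T]
r4 m[φ1→X8] = [F, F, T]
r4 m[φ2→X1] = [T, T, T]
r4 m[φ2→X10] = [T, T, T]
r4 m[φ2→X11] = [T, T, T]
r4 m[φ3→X1] = [T, F, T]
r4 m[φ4→X7] = [T, F, F]
r4 m[φ5→X1] = [T, T, T]
r4 m[X1→φ0] = [T, F, T]
r4 m[X1→φ2] = [F, F, T]
r4 m[X1→φ3] = [F, T, T]
r4 m[X1→φ5] = [F, F, T]
r4 m[X7→φ1] = [T, F, F]
r4 m[X7→φ4] = [T, F, T]
r4 m[X10→φ2] = [T, T, T]
r4 m[X11→φ2] = [T, T, T]
r4 m[X8→φ0] = [F, F, T]
r4 m[X8→φ1] = [F, T, T]
r5 m[φ0→X1] = [F, T, T]
r5 m[φ0→X8] = [F, T, T]
r5 m[φ1→X7] = [T, F, T]
r5 m[φ1→X8] = [F, F, T]
r5 m[φ2→X1] = [T, T, T]
r5 m[φ2→X10] = [T, T, T]
r5 m[φ2→X11] = [T, T, T]
r5 m[φ3→X1] = [T, F, T]
r5 m[φ4→X7] = [T, F, F]
r5 m[φ5→X1] = [T, T, T]
r5 m[X1→φ0] = [T, F, T]
r5 m[X1→φ2] = [F, F, T]
r5 m[X1→φ3] = [F, T, T]
r5 m[X1→φ5] = [F, F, T]
r5 m[X7→φ1] = [T, F, F]
r5 m[X7→φ4] = [T, F, T]
r5 m[X10→φ2] = [T, T, T]
r5 m[X11→φ2] = [T, T, T]
r5 m[X8→φ0] = [F, F, T]
r5 m[X8→φ1] = [F, T, T]
fixed point reached at round 5
b[X1] = ⊗ incoming = [F, F, T]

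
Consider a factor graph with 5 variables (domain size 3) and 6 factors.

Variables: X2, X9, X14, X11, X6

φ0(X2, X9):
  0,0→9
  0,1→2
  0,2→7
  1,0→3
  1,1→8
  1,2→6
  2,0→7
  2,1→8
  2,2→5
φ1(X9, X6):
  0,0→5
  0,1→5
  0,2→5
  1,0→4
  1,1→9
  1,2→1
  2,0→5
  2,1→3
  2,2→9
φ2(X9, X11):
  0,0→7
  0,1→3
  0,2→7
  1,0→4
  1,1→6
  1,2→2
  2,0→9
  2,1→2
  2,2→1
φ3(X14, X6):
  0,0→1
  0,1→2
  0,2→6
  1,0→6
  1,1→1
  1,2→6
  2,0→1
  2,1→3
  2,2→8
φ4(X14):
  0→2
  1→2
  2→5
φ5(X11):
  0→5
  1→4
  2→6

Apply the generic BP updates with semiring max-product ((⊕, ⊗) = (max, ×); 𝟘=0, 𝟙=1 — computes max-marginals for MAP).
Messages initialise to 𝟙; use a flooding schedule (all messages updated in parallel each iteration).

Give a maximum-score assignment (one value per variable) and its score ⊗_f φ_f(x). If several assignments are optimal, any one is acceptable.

init: all messages = 𝟙 over 3 values
r1 m[φ0→X2] = [9, 8, 8]
r1 m[φ0→X9] = [9, 8, 7]
r1 m[φ1→X9] = [5, 9, 9]
r1 m[φ1→X6] = [5, 9, 9]
r1 m[φ2→X9] = [7, 6, 9]
r1 m[φ2→X11] = [9, 6, 7]
r1 m[φ3→X14] = [6, 6, 8]
r1 m[φ3→X6] = [6, 3, 8]
r1 m[φ4→X14] = [2, 2, 5]
r1 m[φ5→X11] = [5, 4, 6]
r1 m[X2→φ0] = [1, 1, 1]
r1 m[X9→φ0] = [1, 1, 1]
r1 m[X9→φ1] = [1, 1, 1]
r1 m[X9→φ2] = [1, 1, 1]
r1 m[X14→φ3] = [1, 1, 1]
r1 m[X14→φ4] = [1, 1, 1]
r1 m[X11→φ2] = [1, 1, 1]
r1 m[X11→φ5] = [1, 1, 1]
r1 m[X6→φ1] = [1, 1, 1]
r1 m[X6→φ3] = [1, 1, 1]
r2 m[φ0→X2] = [9, 8, 8]
r2 m[φ0→X9] = [9, 8, 7]
r2 m[φ1→X9] = [5, 9, 9]
r2 m[φ1→X6] = [5, 9, 9]
r2 m[φ2→X9] = [7, 6, 9]
r2 m[φ2→X11] = [9, 6, 7]
r2 m[φ3→X14] = [6, 6, 8]
r2 m[φ3→X6] = [6, 3, 8]
r2 m[φ4→X14] = [2, 2, 5]
r2 m[φ5→X11] = [5, 4, 6]
r2 m[X2→φ0] = [1, 1, 1]
r2 m[X9→φ0] = [35, 54, 81]
r2 m[X9→φ1] = [63, 48, 63]
r2 m[X9→φ2] = [45, 72, 63]
r2 m[X14→φ3] = [2, 2, 5]
r2 m[X14→φ4] = [6, 6, 8]
r2 m[X11→φ2] = [5, 4, 6]
r2 m[X11→φ5] = [9, 6, 7]
r2 m[X6→φ1] = [6, 3, 8]
r2 m[X6→φ3] = [5, 9, 9]
r3 m[φ0→X2] = [567, 486, 432]
r3 m[φ0→X9] = [9, 8, 7]
r3 m[φ1→X9] = [40, 27, 72]
r3 m[φ1→X6] = [315, 432, 567]
r3 m[φ2→X9] = [42, 24, 45]
r3 m[φ2→X11] = [567, 432, 315]
r3 m[φ3→X14] = [54, 54, 72]
r3 m[φ3→X6] = [12, 15, 40]
r3 m[φ4→X14] = [2, 2, 5]
r3 m[φ5→X11] = [5, 4, 6]
r3 m[X2→φ0] = [1, 1, 1]
r3 m[X9→φ0] = [35, 54, 81]
r3 m[X9→φ1] = [63, 48, 63]
r3 m[X9→φ2] = [45, 72, 63]
r3 m[X14→φ3] = [2, 2, 5]
r3 m[X14→φ4] = [6, 6, 8]
r3 m[X11→φ2] = [5, 4, 6]
r3 m[X11→φ5] = [9, 6, 7]
r3 m[X6→φ1] = [6, 3, 8]
r3 m[X6→φ3] = [5, 9, 9]
r4 m[φ0→X2] = [567, 486, 432]
r4 m[φ0→X9] = [9, 8, 7]
r4 m[φ1→X9] = [40, 27, 72]
r4 m[φ1→X6] = [315, 432, 567]
r4 m[φ2→X9] = [42, 24, 45]
r4 m[φ2→X11] = [567, 432, 315]
r4 m[φ3→X14] = [54, 54, 72]
r4 m[φ3→X6] = [12, 15, 40]
r4 m[φ4→X14] = [2, 2, 5]
r4 m[φ5→X11] = [5, 4, 6]
r4 m[X2→φ0] = [1, 1, 1]
r4 m[X9→φ0] = [1680, 648, 3240]
r4 m[X9→φ1] = [378, 192, 315]
r4 m[X9→φ2] = [360, 216, 504]
r4 m[X14→φ3] = [2, 2, 5]
r4 m[X14→φ4] = [54, 54, 72]
r4 m[X11→φ2] = [5, 4, 6]
r4 m[X11→φ5] = [567, 432, 315]
r4 m[X6→φ1] = [12, 15, 40]
r4 m[X6→φ3] = [315, 432, 567]
r5 m[φ0→X2] = [22680, 19440, 16200]
r5 m[φ0→X9] = [9, 8, 7]
r5 m[φ1→X9] = [200, 135, 360]
r5 m[φ1→X6] = [1890, 1890, 2835]
r5 m[φ2→X9] = [42, 24, 45]
r5 m[φ2→X11] = [4536, 1296, 2520]
r5 m[φ3→X14] = [3402, 3402, 4536]
r5 m[φ3→X6] = [12, 15, 40]
r5 m[φ4→X14] = [2, 2, 5]
r5 m[φ5→X11] = [5, 4, 6]
r5 m[X2→φ0] = [1, 1, 1]
r5 m[X9→φ0] = [1680, 648, 3240]
r5 m[X9→φ1] = [378, 192, 315]
r5 m[X9→φ2] = [360, 216, 504]
r5 m[X14→φ3] = [2, 2, 5]
r5 m[X14→φ4] = [54, 54, 72]
r5 m[X11→φ2] = [5, 4, 6]
r5 m[X11→φ5] = [567, 432, 315]
r5 m[X6→φ1] = [12, 15, 40]
r5 m[X6→φ3] = [315, 432, 567]
r6 m[φ0→X2] = [22680, 19440, 16200]
r6 m[φ0→X9] = [9, 8, 7]
r6 m[φ1→X9] = [200, 135, 360]
r6 m[φ1→X6] = [1890, 1890, 2835]
r6 m[φ2→X9] = [42, 24, 45]
r6 m[φ2→X11] = [4536, 1296, 2520]
r6 m[φ3→X14] = [3402, 3402, 4536]
r6 m[φ3→X6] = [12, 15, 40]
r6 m[φ4→X14] = [2, 2, 5]
r6 m[φ5→X11] = [5, 4, 6]
r6 m[X2→φ0] = [1, 1, 1]
r6 m[X9→φ0] = [8400, 3240, 16200]
r6 m[X9→φ1] = [378, 192, 315]
r6 m[X9→φ2] = [1800, 1080, 2520]
r6 m[X14→φ3] = [2, 2, 5]
r6 m[X14→φ4] = [3402, 3402, 4536]
r6 m[X11→φ2] = [5, 4, 6]
r6 m[X11→φ5] = [4536, 1296, 2520]
r6 m[X6→φ1] = [12, 15, 40]
r6 m[X6→φ3] = [1890, 1890, 2835]
r7 m[φ0→X2] = [113400, 97200, 81000]
r7 m[φ0→X9] = [9, 8, 7]
r7 m[φ1→X9] = [200, 135, 360]
r7 m[φ1→X6] = [1890, 1890, 2835]
r7 m[φ2→X9] = [42, 24, 45]
r7 m[φ2→X11] = [22680, 6480, 12600]
r7 m[φ3→X14] = [17010, 17010, 22680]
r7 m[φ3→X6] = [12, 15, 40]
r7 m[φ4→X14] = [2, 2, 5]
r7 m[φ5→X11] = [5, 4, 6]
r7 m[X2→φ0] = [1, 1, 1]
r7 m[X9→φ0] = [8400, 3240, 16200]
r7 m[X9→φ1] = [378, 192, 315]
r7 m[X9→φ2] = [1800, 1080, 2520]
r7 m[X14→φ3] = [2, 2, 5]
r7 m[X14→φ4] = [3402, 3402, 4536]
r7 m[X11→φ2] = [5, 4, 6]
r7 m[X11→φ5] = [4536, 1296, 2520]
r7 m[X6→φ1] = [12, 15, 40]
r7 m[X6→φ3] = [1890, 1890, 2835]
r8 m[φ0→X2] = [113400, 97200, 81000]
r8 m[φ0→X9] = [9, 8, 7]
r8 m[φ1→X9] = [200, 135, 360]
r8 m[φ1→X6] = [1890, 1890, 2835]
r8 m[φ2→X9] = [42, 24, 45]
r8 m[φ2→X11] = [22680, 6480, 12600]
r8 m[φ3→X14] = [17010, 17010, 22680]
r8 m[φ3→X6] = [12, 15, 40]
r8 m[φ4→X14] = [2, 2, 5]
r8 m[φ5→X11] = [5, 4, 6]
r8 m[X2→φ0] = [1, 1, 1]
r8 m[X9→φ0] = [8400, 3240, 16200]
r8 m[X9→φ1] = [378, 192, 315]
r8 m[X9→φ2] = [1800, 1080, 2520]
r8 m[X14→φ3] = [2, 2, 5]
r8 m[X14→φ4] = [17010, 17010, 22680]
r8 m[X11→φ2] = [5, 4, 6]
r8 m[X11→φ5] = [22680, 6480, 12600]
r8 m[X6→φ1] = [12, 15, 40]
r8 m[X6→φ3] = [1890, 1890, 2835]
r9 m[φ0→X2] = [113400, 97200, 81000]
r9 m[φ0→X9] = [9, 8, 7]
r9 m[φ1→X9] = [200, 135, 360]
r9 m[φ1→X6] = [1890, 1890, 2835]
r9 m[φ2→X9] = [42, 24, 45]
r9 m[φ2→X11] = [22680, 6480, 12600]
r9 m[φ3→X14] = [17010, 17010, 22680]
r9 m[φ3→X6] = [12, 15, 40]
r9 m[φ4→X14] = [2, 2, 5]
r9 m[φ5→X11] = [5, 4, 6]
r9 m[X2→φ0] = [1, 1, 1]
r9 m[X9→φ0] = [8400, 3240, 16200]
r9 m[X9→φ1] = [378, 192, 315]
r9 m[X9→φ2] = [1800, 1080, 2520]
r9 m[X14→φ3] = [2, 2, 5]
r9 m[X14→φ4] = [17010, 17010, 22680]
r9 m[X11→φ2] = [5, 4, 6]
r9 m[X11→φ5] = [22680, 6480, 12600]
r9 m[X6→φ1] = [12, 15, 40]
r9 m[X6→φ3] = [1890, 1890, 2835]
fixed point reached at round 9
traceback from X2: (X2=0, X9=2, X14=2, X11=0, X6=2), score=113400

assignment: (X2=0, X9=2, X14=2, X11=0, X6=2); score = 113400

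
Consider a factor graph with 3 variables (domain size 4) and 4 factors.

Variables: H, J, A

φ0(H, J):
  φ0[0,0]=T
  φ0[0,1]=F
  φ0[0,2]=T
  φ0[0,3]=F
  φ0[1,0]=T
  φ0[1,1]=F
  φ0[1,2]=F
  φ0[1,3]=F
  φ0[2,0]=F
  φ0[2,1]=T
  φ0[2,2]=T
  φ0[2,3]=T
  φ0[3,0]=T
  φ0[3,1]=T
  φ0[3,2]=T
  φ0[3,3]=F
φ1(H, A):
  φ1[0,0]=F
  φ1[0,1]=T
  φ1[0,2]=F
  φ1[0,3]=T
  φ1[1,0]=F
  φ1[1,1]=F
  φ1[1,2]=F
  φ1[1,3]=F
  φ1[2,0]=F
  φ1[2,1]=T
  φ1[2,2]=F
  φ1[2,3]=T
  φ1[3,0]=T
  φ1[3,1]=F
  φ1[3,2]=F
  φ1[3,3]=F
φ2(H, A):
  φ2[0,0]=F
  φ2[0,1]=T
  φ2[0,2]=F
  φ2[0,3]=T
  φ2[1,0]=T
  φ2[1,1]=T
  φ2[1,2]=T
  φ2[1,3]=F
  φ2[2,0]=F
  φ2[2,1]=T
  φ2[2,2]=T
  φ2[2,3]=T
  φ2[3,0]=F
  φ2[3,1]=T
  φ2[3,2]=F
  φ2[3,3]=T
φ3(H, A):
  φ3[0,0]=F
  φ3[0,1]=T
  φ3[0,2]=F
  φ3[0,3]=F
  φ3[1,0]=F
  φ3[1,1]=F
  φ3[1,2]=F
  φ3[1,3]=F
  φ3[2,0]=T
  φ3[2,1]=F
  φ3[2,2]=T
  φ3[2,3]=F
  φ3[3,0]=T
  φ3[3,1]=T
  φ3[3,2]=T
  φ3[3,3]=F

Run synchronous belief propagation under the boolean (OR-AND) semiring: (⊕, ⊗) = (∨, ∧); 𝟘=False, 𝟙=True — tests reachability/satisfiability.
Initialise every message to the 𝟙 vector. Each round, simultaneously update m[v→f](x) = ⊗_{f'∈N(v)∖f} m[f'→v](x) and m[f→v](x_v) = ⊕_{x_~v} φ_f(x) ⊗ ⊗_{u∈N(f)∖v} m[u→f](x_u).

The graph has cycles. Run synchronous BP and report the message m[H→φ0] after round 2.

message @ round 2 = [T, F, T, T]

init: all messages = 𝟙 over 4 values
r1 m[φ0→H] = [T, T, T, T]
r1 m[φ0→J] = [T, T, T, T]
r1 m[φ1→H] = [T, F, T, T]
r1 m[φ1→A] = [T, T, F, T]
r1 m[φ2→H] = [T, T, T, T]
r1 m[φ2→A] = [T, T, T, T]
r1 m[φ3→H] = [T, F, T, T]
r1 m[φ3→A] = [T, T, T, F]
r1 m[H→φ0] = [T, T, T, T]
r1 m[H→φ1] = [T, T, T, T]
r1 m[H→φ2] = [T, T, T, T]
r1 m[H→φ3] = [T, T, T, T]
r1 m[J→φ0] = [T, T, T, T]
r1 m[A→φ1] = [T, T, T, T]
r1 m[A→φ2] = [T, T, T, T]
r1 m[A→φ3] = [T, T, T, T]
r2 m[φ0→H] = [T, T, T, T]
r2 m[φ0→J] = [T, T, T, T]
r2 m[φ1→H] = [T, F, T, T]
r2 m[φ1→A] = [T, T, F, T]
r2 m[φ2→H] = [T, T, T, T]
r2 m[φ2→A] = [T, T, T, T]
r2 m[φ3→H] = [T, F, T, T]
r2 m[φ3→A] = [T, T, T, F]
r2 m[H→φ0] = [T, F, T, T]
r2 m[H→φ1] = [T, F, T, T]
r2 m[H→φ2] = [T, F, T, T]
r2 m[H→φ3] = [T, F, T, T]
r2 m[J→φ0] = [T, T, T, T]
r2 m[A→φ1] = [T, T, T, F]
r2 m[A→φ2] = [T, T, F, F]
r2 m[A→φ3] = [T, T, F, T]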